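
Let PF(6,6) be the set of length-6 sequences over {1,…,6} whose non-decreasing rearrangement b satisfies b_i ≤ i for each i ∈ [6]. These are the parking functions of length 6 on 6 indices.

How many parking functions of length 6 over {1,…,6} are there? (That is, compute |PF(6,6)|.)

|PF(6,6)| = 1·7^5 = 1·16807 = 16807 (Konheim–Weiss)
Check (2,1,1,3,4,2) → sorted (1,1,2,2,3,4): b_i ≤ i ∀i, a PF.

16807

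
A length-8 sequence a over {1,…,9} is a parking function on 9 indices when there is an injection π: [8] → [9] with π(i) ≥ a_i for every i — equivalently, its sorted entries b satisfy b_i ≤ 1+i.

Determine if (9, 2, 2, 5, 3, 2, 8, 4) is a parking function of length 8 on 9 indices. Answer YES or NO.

Order a: b = (2, 2, 2, 3, 4, 5, 8, 9).
  b_1=2 ≤ 2
  b_2=2 ≤ 3
  b_3=2 ≤ 4
  b_4=3 ≤ 5
  b_5=4 ≤ 6
  b_6=5 ≤ 7
  b_7=8 ≤ 8
  b_8=9 ≤ 9
All bounds hold ⇒ YES

YES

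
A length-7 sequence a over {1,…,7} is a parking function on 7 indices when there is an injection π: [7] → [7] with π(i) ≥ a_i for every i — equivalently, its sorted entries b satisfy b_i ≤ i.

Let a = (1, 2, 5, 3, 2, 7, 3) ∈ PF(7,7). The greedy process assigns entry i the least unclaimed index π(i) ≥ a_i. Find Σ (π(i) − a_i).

5

Σπ(i) = 1+…+7 = 28; Σa = 1+2+5+3+2+7+3 = 23; disp = 28−23 = 5.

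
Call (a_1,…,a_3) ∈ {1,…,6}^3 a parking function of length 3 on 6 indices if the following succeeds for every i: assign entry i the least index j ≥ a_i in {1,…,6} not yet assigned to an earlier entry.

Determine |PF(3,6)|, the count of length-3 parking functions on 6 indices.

196

|PF| = (7−3)·7^(3−1) = 4·49 = 196 (Pollak)
Example (3,1,1) → sorted (1,1,3): b_i ≤ 3+i ∀i, a PF.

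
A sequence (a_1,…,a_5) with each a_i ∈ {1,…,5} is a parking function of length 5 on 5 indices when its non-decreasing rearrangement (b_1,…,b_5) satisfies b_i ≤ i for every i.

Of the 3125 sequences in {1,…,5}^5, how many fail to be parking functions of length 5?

1829

Count = 1·6^4 = 1 · 1296 = 1296 (Pollak)
One tuple (5,3,1,1,5) → sorted (1,1,3,5,5): b_4=5>4, not a PF.
Total 3125; non-PF = 3125−1296 = 1829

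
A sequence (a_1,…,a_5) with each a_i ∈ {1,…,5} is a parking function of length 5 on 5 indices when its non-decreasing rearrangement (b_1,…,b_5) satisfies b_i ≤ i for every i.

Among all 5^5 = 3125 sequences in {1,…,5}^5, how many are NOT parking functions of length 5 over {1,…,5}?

1829

Count = 1·6^4 = 1 · 1296 = 1296 (Pollak)
Check (2,3,2,4,2) → sorted (2,2,2,3,4): b_1=2>1, not a PF.
So 3125 − 1296 = 1829 fail.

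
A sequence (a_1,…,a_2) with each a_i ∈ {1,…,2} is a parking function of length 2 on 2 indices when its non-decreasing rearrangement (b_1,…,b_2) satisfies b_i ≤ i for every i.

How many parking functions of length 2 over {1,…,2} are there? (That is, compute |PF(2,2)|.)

Count = 1·3^1 = 1·3 = 3 (Pollak)
Check (2,1) → sorted (1,2): b_i ≤ i ∀i, a PF.

3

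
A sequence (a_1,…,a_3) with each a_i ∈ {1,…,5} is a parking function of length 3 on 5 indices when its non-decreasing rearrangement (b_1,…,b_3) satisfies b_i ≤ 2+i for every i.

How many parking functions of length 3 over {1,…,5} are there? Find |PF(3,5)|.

Count = (6−3)·6^(3−1) = 3×36 = 108 (Konheim–Weiss)
Check (1,2,4) → sorted (1,2,4): b_i ≤ 2+i ∀i, a PF.

108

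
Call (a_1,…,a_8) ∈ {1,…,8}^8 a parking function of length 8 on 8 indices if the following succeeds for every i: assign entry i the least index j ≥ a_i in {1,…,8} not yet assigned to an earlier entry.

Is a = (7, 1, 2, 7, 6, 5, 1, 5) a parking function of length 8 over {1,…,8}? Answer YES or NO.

Sorted: b = (1, 1, 2, 5, 5, 6, 7, 7).
  b_1=1 ≤ 1
  b_2=1 ≤ 2
  b_3=2 ≤ 3
  b_4=5 > 4
  fails at i=4 ⇒ NO

NO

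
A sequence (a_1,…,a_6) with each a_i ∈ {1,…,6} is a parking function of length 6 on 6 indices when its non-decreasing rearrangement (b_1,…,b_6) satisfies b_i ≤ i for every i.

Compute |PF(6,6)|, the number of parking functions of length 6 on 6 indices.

|PF| = (6−6+1)·(6+1)^(6−1) = 1·16807 = 16807 (Pollak)
Check (2,4,2,5,3,1) → sorted (1,2,2,3,4,5): b_i ≤ i ∀i, a PF.

16807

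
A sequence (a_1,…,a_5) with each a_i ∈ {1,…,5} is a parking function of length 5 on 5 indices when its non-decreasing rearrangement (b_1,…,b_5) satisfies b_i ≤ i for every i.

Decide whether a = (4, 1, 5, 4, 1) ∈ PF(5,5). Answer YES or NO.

Order a: b = (1, 1, 4, 4, 5).
  b_1=1 ≤ 1
  b_2=1 ≤ 2
  b_3=4 > 3
  fails at i=3 ⇒ NO

NO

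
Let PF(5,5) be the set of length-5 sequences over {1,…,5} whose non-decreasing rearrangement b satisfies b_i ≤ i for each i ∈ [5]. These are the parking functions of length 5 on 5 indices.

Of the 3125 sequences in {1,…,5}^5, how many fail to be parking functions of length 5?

1829

#PF = (5−5+1)·(5+1)^(5−1) = 1·1296 = 1296 [KW]
E.g. (3,3,5,4,5) → sorted (3,3,4,5,5): b_1=3>1, not a PF.
Total 3125; non-PF = 3125−1296 = 1829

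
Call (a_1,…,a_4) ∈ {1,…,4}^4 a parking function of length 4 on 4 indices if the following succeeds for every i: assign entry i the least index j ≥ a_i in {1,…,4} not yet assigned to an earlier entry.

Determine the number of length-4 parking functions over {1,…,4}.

125

Count = 1·5^3 = 1×125 = 125 [KW]
E.g. (3,2,1,1) → sorted (1,1,2,3): b_i ≤ i ∀i, a PF.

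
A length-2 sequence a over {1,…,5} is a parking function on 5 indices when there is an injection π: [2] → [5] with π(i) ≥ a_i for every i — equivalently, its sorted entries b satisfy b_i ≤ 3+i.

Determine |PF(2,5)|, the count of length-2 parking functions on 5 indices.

#PF = (6−2)·6^(2−1) = 4 · 6 = 24 (Konheim–Weiss)
E.g. (4,3) → sorted (3,4): b_i ≤ 3+i ∀i, a PF.

24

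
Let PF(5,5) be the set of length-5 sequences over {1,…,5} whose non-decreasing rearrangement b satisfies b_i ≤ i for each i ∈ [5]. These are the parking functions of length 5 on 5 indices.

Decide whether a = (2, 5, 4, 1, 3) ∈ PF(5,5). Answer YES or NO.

YES

Order a: b = (1, 2, 3, 4, 5).
  b_1=1 ≤ 1
  b_2=2 ≤ 2
  b_3=3 ≤ 3
  b_4=4 ≤ 4
  b_5=5 ≤ 5
All bounds hold ⇒ YES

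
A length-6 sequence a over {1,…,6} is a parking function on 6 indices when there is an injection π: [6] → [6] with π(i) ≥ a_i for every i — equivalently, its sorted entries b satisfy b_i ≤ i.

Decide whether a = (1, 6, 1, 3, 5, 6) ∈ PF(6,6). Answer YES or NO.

NO

Order a: b = (1, 1, 3, 5, 6, 6).
  b_1=1 ≤ 1
  b_2=1 ≤ 2
  b_3=3 ≤ 3
  b_4=5 > 4
  fails at i=4 ⇒ NO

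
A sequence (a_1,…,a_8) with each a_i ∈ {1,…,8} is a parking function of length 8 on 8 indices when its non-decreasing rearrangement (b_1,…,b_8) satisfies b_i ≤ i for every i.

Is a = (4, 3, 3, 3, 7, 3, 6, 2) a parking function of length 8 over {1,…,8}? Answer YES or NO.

NO

Order a: b = (2, 3, 3, 3, 3, 4, 6, 7).
  b_1=2 > 1
  fails at i=1 ⇒ NO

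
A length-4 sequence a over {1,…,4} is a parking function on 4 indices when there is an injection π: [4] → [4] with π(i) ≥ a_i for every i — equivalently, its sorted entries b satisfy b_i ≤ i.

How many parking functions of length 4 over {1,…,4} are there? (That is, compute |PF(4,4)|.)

|PF| = (4+1−4)·(4+1)^{4−1} = 1·125 = 125 [KW]
E.g. (1,2,2,2) → sorted (1,2,2,2): b_i ≤ i ∀i, a PF.

125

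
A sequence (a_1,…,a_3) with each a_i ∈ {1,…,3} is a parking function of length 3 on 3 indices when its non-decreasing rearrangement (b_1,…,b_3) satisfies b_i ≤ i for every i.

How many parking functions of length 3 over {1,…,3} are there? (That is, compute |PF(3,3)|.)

#PF = (3−3+1)·(3+1)^(3−1) = 1·16 = 16 [KW]
Example (2,3,1) → sorted (1,2,3): b_i ≤ i ∀i, a PF.

16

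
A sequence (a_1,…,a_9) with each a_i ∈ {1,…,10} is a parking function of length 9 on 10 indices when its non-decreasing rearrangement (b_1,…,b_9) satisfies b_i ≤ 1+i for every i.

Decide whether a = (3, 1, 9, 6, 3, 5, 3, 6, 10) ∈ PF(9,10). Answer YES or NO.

YES

Rearranged: b = (1, 3, 3, 3, 5, 6, 6, 9, 10).
  b_1=1 ≤ 2
  b_2=3 ≤ 3
  b_3=3 ≤ 4
  b_4=3 ≤ 5
  b_5=5 ≤ 6
  b_6=6 ≤ 7
  b_7=6 ≤ 8
  b_8=9 ≤ 9
  b_9=10 ≤ 10
All bounds hold ⇒ YES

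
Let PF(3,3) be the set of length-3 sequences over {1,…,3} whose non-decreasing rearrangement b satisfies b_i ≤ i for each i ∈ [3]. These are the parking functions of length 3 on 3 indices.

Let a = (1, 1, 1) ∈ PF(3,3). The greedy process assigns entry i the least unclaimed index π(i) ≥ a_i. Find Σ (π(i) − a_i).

3

Σπ = 6 ({1..3} each once); Σa = 1+1+1 = 3; disp = 6−3 = 3.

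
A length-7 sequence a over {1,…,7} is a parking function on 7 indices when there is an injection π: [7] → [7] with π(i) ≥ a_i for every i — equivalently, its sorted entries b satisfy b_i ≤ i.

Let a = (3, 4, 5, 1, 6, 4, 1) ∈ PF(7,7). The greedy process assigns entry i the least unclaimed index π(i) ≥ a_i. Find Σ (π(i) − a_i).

4

Σπ = 28 ({1..7} each once); Σa = 3+4+5+1+6+4+1 = 24; disp = 28−24 = 4.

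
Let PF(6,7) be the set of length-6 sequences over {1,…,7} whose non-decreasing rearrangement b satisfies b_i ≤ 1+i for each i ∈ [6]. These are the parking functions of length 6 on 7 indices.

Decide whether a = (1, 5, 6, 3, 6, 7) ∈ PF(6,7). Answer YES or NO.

NO

Sorted: b = (1, 3, 5, 6, 6, 7).
  b_1=1 ≤ 2
  b_2=3 ≤ 3
  b_3=5 > 4
  fails at i=3 ⇒ NO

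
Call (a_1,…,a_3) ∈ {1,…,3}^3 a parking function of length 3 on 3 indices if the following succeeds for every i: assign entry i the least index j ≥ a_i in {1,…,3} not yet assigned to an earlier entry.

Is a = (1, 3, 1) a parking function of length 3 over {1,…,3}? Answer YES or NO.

YES

Rearranged: b = (1, 1, 3).
  b_1=1 ≤ 1
  b_2=1 ≤ 2
  b_3=3 ≤ 3
All bounds hold ⇒ YES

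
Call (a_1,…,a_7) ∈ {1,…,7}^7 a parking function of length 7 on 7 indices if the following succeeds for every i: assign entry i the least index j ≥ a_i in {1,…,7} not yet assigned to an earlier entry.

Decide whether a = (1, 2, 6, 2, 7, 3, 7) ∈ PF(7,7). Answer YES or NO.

Sorted: b = (1, 2, 2, 3, 6, 7, 7).
  b_1=1 ≤ 1
  b_2=2 ≤ 2
  b_3=2 ≤ 3
  b_4=3 ≤ 4
  b_5=6 > 5
  fails at i=5 ⇒ NO

NO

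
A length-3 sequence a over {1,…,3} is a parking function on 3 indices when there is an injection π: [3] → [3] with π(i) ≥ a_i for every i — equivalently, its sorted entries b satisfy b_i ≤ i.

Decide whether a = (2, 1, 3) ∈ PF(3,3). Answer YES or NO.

Order a: b = (1, 2, 3).
  b_1=1 ≤ 1
  b_2=2 ≤ 2
  b_3=3 ≤ 3
All bounds hold ⇒ YES

YES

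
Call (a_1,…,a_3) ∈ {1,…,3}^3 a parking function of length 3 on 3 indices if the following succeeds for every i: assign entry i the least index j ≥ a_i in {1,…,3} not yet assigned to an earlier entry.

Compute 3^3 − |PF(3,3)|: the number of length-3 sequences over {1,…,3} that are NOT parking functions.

Count = 1·4^2 = 1 · 16 = 16 [KW]
Example (2,3,2) → sorted (2,2,3): b_1=2>1, not a PF.
So 27 − 16 = 11 fail.

11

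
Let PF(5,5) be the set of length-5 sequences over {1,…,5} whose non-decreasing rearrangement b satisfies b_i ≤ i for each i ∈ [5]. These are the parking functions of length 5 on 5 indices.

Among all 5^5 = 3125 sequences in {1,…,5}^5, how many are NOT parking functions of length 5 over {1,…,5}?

1829

|PF(5,5)| = 1·6^4 = 1×1296 = 1296 [KW]
Example (5,3,3,5,4) → sorted (3,3,4,5,5): b_1=3>1, not a PF.
5^5 − 1296 = 3125 − 1296 = 1829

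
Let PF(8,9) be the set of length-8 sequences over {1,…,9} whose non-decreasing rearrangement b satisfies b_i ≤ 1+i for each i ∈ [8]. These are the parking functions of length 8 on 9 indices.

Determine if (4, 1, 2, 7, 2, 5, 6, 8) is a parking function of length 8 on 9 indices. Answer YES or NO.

Sorted: b = (1, 2, 2, 4, 5, 6, 7, 8).
  b_1=1 ≤ 2
  b_2=2 ≤ 3
  b_3=2 ≤ 4
  b_4=4 ≤ 5
  b_5=5 ≤ 6
  b_6=6 ≤ 7
  b_7=7 ≤ 8
  b_8=8 ≤ 9
All bounds hold ⇒ YES

YES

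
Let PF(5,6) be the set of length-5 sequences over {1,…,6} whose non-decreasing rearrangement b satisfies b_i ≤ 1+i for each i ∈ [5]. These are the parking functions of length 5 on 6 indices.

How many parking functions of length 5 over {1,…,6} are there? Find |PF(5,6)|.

|PF| = (7−5)·7^(5−1) = 2·2401 = 4802 (Pollak)
Example (5,1,3,1,3) → sorted (1,1,3,3,5): b_i ≤ 1+i ∀i, a PF.

4802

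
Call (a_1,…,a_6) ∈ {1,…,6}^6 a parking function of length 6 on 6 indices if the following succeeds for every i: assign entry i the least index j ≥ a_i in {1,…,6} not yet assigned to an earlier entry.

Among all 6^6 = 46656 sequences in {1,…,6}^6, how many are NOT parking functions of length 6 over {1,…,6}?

29849

|PF| = (7−6)·7^(6−1) = 1·16807 = 16807 (Pollak)
E.g. (6,1,2,6,5,5) → sorted (1,2,5,5,6,6): b_3=5>3, not a PF.
6^6 − 16807 = 46656 − 16807 = 29849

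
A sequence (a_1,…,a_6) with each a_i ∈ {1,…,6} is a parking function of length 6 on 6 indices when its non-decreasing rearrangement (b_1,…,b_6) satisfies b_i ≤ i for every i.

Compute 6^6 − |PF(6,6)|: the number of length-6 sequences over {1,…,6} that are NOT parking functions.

|PF| = (6−6+1)·(6+1)^(6−1) = 1×16807 = 16807 (Konheim–Weiss)
Check (6,3,5,5,6,1) → sorted (1,3,5,5,6,6): b_2=3>2, not a PF.
So 46656 − 16807 = 29849 fail.

29849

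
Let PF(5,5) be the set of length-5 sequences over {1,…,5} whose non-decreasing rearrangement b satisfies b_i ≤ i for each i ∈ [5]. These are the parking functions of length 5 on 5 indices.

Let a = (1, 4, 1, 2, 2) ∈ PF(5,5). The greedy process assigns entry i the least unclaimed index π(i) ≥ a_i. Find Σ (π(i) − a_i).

Σπ = 15 ({1..5} each once); Σa = 1+4+1+2+2 = 10; disp = 15−10 = 5.

5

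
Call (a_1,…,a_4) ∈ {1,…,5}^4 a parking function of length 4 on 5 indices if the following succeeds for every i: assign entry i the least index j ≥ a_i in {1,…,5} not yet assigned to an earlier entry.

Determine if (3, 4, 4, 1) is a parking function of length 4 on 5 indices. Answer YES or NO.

Sorted: b = (1, 3, 4, 4).
  b_1=1 ≤ 2
  b_2=3 ≤ 3
  b_3=4 ≤ 4
  b_4=4 ≤ 5
All bounds hold ⇒ YES

YES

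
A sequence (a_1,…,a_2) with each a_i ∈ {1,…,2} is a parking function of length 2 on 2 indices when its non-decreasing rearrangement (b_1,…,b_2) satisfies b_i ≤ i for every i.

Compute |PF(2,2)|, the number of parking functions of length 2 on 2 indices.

|PF| = (3−2)·3^(2−1) = 1×3 = 3
E.g. (2,1) → sorted (1,2): b_i ≤ i ∀i, a PF.

3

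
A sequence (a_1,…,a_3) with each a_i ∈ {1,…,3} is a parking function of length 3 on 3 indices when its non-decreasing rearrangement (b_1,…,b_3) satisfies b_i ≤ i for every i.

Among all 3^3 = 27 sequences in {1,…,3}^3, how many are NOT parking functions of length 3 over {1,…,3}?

11

|PF(3,3)| = (3+1−3)·(3+1)^{3−1} = 1 · 16 = 16 [KW]
One tuple (3,3,3) → sorted (3,3,3): b_1=3>1, not a PF.
So 27 − 16 = 11 fail.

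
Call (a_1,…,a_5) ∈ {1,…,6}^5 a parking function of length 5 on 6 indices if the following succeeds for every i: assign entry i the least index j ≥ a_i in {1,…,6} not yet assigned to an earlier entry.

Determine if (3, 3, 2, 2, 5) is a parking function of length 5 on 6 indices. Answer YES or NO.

YES

Sorted: b = (2, 2, 3, 3, 5).
  b_1=2 ≤ 2
  b_2=2 ≤ 3
  b_3=3 ≤ 4
  b_4=3 ≤ 5
  b_5=5 ≤ 6
All bounds hold ⇒ YES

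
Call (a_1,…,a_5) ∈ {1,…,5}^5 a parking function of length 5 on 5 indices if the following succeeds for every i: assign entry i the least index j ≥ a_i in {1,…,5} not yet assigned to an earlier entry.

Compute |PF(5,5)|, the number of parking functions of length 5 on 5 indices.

Count = (5−5+1)·(5+1)^(5−1) = 1·1296 = 1296
Example (2,3,4,4,1) → sorted (1,2,3,4,4): b_i ≤ i ∀i, a PF.

1296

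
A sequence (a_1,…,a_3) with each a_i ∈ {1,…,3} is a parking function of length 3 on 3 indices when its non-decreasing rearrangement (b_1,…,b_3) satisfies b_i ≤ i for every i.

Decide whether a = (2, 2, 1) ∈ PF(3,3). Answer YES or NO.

Sorted: b = (1, 2, 2).
  b_1=1 ≤ 1
  b_2=2 ≤ 2
  b_3=2 ≤ 3
All bounds hold ⇒ YES

YES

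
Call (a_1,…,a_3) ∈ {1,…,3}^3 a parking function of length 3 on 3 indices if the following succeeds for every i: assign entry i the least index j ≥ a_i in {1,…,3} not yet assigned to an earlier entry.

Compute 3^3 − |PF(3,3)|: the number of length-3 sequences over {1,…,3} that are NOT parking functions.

|PF| = (3+1−3)·(3+1)^{3−1} = 1×16 = 16
One tuple (2,2,2) → sorted (2,2,2): b_1=2>1, not a PF.
Total 27; non-PF = 27−16 = 11

11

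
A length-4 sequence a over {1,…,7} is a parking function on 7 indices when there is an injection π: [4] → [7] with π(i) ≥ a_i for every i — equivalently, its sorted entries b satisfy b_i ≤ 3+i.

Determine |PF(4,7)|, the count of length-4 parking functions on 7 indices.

2048

|PF(4,7)| = (7−4+1)·(7+1)^(4−1) = 4·512 = 2048
Check (3,7,1,3) → sorted (1,3,3,7): b_i ≤ 3+i ∀i, a PF.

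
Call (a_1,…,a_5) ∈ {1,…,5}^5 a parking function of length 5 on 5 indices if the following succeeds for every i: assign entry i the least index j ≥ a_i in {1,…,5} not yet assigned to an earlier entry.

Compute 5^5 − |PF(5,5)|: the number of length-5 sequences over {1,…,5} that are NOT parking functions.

1829

#PF = (5+1−5)·(5+1)^{5−1} = 1 · 1296 = 1296 (Konheim–Weiss)
Check (5,2,4,3,4) → sorted (2,3,4,4,5): b_1=2>1, not a PF.
5^5 − 1296 = 3125 − 1296 = 1829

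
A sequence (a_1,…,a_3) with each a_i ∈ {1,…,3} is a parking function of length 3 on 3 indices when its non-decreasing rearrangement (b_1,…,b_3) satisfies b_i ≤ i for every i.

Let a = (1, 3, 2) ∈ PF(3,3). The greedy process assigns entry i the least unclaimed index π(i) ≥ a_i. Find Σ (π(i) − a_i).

0

Σπ = 3·4/2 = 6 (π permutes [3]); Σa = 1+3+2 = 6; disp = 6−6 = 0.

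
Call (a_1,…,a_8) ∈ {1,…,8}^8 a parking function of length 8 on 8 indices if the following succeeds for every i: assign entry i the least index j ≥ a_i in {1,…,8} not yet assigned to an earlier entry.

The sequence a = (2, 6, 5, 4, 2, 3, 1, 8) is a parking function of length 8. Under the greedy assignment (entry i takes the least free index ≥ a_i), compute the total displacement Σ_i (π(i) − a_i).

5

Σπ(i) = 1+…+8 = 36; Σa = 2+6+5+4+2+3+1+8 = 31; disp = 36−31 = 5.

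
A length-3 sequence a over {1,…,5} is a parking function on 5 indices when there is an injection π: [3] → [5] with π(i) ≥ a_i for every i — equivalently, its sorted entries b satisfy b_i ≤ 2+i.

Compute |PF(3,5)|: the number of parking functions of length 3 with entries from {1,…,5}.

108

|PF(3,5)| = (5+1−3)·(5+1)^{3−1} = 3·36 = 108 (Konheim–Weiss)
E.g. (2,4,5) → sorted (2,4,5): b_i ≤ 2+i ∀i, a PF.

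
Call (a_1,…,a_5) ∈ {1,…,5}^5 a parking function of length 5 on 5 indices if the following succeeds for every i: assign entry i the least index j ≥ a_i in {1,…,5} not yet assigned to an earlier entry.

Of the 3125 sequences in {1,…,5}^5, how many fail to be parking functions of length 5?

|PF(5,5)| = (5−5+1)·(5+1)^(5−1) = 1 · 1296 = 1296
Example (4,3,5,5,3) → sorted (3,3,4,5,5): b_1=3>1, not a PF.
5^5 − 1296 = 3125 − 1296 = 1829

1829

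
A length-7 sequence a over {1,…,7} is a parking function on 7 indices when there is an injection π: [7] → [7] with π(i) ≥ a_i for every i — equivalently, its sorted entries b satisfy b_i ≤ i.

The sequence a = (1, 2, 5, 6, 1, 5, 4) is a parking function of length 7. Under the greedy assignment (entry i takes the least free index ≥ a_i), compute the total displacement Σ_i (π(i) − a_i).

Σπ = 28 ({1..7} each once); Σa = 1+2+5+6+1+5+4 = 24; disp = 28−24 = 4.

4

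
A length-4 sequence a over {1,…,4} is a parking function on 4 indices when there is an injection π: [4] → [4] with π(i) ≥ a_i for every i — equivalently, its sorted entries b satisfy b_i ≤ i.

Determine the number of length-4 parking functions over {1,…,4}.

125

#PF = (4−4+1)·(4+1)^(4−1) = 1·125 = 125 (Pollak)
Check (1,1,2,1) → sorted (1,1,1,2): b_i ≤ i ∀i, a PF.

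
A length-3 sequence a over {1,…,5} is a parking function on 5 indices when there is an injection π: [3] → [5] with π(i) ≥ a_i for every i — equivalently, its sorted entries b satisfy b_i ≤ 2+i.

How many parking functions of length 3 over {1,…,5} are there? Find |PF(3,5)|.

108

#PF = (5−3+1)·(5+1)^(3−1) = 3×36 = 108
Example (3,3,2) → sorted (2,3,3): b_i ≤ 2+i ∀i, a PF.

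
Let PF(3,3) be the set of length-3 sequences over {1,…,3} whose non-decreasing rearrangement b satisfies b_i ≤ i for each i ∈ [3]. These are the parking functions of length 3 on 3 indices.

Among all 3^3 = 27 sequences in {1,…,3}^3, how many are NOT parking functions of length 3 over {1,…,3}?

11

Count = (3+1−3)·(3+1)^{3−1} = 1×16 = 16 (Pollak)
Check (1,3,3) → sorted (1,3,3): b_2=3>2, not a PF.
3^3 − 16 = 27 − 16 = 11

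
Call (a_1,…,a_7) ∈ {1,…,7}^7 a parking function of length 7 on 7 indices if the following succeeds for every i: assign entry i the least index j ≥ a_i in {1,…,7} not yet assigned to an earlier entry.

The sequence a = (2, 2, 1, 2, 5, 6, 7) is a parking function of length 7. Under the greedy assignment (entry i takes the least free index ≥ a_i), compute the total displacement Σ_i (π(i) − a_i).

3

Σπ(i) = 1+…+7 = 28; Σa = 2+2+1+2+5+6+7 = 25; disp = 28−25 = 3.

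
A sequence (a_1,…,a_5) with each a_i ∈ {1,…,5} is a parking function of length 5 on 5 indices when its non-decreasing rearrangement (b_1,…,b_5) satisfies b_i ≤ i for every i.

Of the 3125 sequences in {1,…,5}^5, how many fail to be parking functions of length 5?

|PF| = (6−5)·6^(5−1) = 1×1296 = 1296 (Pollak)
Example (3,5,5,5,4) → sorted (3,4,5,5,5): b_1=3>1, not a PF.
So 3125 − 1296 = 1829 fail.

1829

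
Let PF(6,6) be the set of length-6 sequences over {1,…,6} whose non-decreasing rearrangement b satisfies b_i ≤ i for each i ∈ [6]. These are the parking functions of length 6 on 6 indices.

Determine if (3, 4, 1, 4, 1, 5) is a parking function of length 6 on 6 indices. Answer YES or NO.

Sorted: b = (1, 1, 3, 4, 4, 5).
  b_1=1 ≤ 1
  b_2=1 ≤ 2
  b_3=3 ≤ 3
  b_4=4 ≤ 4
  b_5=4 ≤ 5
  b_6=5 ≤ 6
All bounds hold ⇒ YES

YES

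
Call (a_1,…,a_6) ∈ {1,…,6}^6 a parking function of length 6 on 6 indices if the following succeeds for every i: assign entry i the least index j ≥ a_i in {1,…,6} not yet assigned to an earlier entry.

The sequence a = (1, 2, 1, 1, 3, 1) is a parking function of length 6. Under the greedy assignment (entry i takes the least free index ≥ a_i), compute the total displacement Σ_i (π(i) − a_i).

Σπ(i) = 1+…+6 = 21; Σa = 1+2+1+1+3+1 = 9; disp = 21−9 = 12.

12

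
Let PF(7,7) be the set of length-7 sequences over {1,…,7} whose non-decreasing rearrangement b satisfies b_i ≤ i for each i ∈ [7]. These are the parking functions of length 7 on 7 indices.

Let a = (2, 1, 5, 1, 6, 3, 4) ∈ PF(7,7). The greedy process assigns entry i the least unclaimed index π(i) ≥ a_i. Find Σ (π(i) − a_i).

Σπ = 28 ({1..7} each once); Σa = 2+1+5+1+6+3+4 = 22; disp = 28−22 = 6.

6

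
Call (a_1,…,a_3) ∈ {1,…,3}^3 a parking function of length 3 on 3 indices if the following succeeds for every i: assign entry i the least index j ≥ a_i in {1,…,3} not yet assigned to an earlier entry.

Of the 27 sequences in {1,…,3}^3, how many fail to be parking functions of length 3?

Count = (3+1−3)·(3+1)^{3−1} = 1 · 16 = 16 (Pollak)
Check (2,3,3) → sorted (2,3,3): b_1=2>1, not a PF.
So 27 − 16 = 11 fail.

11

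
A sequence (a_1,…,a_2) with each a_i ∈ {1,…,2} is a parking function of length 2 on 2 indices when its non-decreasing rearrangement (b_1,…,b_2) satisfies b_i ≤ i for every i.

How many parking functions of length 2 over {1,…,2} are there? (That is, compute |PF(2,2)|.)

#PF = (2−2+1)·(2+1)^(2−1) = 1×3 = 3 (Pollak)
Example (1,1) → sorted (1,1): b_i ≤ i ∀i, a PF.

3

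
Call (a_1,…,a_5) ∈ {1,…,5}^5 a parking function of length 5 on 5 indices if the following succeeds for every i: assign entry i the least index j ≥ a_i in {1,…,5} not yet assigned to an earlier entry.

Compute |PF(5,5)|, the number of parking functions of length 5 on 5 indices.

1296

#PF = (5+1−5)·(5+1)^{5−1} = 1×1296 = 1296 (Pollak)
One tuple (1,5,1,1,2) → sorted (1,1,1,2,5): b_i ≤ i ∀i, a PF.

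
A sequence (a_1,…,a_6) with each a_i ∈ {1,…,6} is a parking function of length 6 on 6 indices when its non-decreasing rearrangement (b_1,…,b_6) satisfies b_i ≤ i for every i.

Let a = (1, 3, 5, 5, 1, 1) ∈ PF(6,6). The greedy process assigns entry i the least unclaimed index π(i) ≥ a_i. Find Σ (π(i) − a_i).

Σπ = 6·7/2 = 21 (π permutes [6]); Σa = 1+3+5+5+1+1 = 16; disp = 21−16 = 5.

5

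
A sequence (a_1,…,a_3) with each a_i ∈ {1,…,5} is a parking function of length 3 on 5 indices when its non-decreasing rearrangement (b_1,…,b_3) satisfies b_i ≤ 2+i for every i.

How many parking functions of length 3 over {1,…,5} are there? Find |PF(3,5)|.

108

|PF| = 3·6^2 = 3·36 = 108
Check (4,3,1) → sorted (1,3,4): b_i ≤ 2+i ∀i, a PF.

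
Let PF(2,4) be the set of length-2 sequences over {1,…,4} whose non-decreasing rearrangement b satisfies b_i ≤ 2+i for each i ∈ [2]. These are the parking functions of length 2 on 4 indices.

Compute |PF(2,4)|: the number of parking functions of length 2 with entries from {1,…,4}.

#PF = (4−2+1)·(4+1)^(2−1) = 3 · 5 = 15
One tuple (1,3) → sorted (1,3): b_i ≤ 2+i ∀i, a PF.

15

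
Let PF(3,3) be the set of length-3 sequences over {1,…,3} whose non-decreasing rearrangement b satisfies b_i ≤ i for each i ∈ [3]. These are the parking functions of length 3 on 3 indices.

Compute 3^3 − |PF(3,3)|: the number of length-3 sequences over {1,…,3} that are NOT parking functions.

Count = (3+1−3)·(3+1)^{3−1} = 1·16 = 16 (Konheim–Weiss)
E.g. (2,3,3) → sorted (2,3,3): b_1=2>1, not a PF.
3^3 − 16 = 27 − 16 = 11

11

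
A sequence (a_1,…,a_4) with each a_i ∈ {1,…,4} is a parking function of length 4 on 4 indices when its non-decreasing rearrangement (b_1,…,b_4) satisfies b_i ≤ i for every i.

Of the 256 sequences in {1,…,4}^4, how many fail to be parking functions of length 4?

131

#PF = (4−4+1)·(4+1)^(4−1) = 1 · 125 = 125 [KW]
E.g. (2,2,3,3) → sorted (2,2,3,3): b_1=2>1, not a PF.
So 256 − 125 = 131 fail.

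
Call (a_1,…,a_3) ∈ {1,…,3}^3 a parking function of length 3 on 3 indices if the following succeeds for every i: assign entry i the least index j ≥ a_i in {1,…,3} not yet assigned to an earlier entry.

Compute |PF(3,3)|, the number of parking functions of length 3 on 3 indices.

16

|PF| = (4−3)·4^(3−1) = 1 · 16 = 16 (Konheim–Weiss)
One tuple (3,2,1) → sorted (1,2,3): b_i ≤ i ∀i, a PF.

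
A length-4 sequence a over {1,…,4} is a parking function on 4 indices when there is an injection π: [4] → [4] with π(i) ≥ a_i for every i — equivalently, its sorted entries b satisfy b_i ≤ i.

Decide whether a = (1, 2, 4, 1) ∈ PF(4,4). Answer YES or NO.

YES

Sorted: b = (1, 1, 2, 4).
  b_1=1 ≤ 1
  b_2=1 ≤ 2
  b_3=2 ≤ 3
  b_4=4 ≤ 4
All bounds hold ⇒ YES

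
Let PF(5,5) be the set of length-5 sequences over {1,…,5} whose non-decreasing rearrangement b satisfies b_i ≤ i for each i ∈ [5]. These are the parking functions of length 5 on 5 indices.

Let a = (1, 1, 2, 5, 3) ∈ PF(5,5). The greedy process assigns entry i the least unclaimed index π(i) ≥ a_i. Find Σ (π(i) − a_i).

Σπ(i) = 1+…+5 = 15; Σa = 1+1+2+5+3 = 12; disp = 15−12 = 3.

3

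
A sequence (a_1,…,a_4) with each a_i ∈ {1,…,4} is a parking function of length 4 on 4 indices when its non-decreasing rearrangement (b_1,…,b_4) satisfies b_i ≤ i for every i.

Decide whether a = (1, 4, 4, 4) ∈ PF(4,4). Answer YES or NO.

NO

Rearranged: b = (1, 4, 4, 4).
  b_1=1 ≤ 1
  b_2=4 > 2
  fails at i=2 ⇒ NO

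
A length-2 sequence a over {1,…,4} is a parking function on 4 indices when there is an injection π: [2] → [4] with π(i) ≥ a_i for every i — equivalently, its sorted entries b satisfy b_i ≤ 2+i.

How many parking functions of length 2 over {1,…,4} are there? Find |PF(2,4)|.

15

|PF(2,4)| = 3·5^1 = 3×5 = 15
Check (1,1) → sorted (1,1): b_i ≤ 2+i ∀i, a PF.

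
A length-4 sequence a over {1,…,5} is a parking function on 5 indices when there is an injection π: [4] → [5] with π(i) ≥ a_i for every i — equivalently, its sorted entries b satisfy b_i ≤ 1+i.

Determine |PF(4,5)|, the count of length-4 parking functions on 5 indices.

|PF| = (5+1−4)·(5+1)^{4−1} = 2 · 216 = 432 (Pollak)
Example (4,2,4,3) → sorted (2,3,4,4): b_i ≤ 1+i ∀i, a PF.

432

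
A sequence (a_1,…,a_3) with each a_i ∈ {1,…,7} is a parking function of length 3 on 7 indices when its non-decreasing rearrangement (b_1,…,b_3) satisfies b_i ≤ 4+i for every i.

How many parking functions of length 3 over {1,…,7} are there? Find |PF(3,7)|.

|PF(3,7)| = (8−3)·8^(3−1) = 5×64 = 320 (Konheim–Weiss)
E.g. (7,5,1) → sorted (1,5,7): b_i ≤ 4+i ∀i, a PF.

320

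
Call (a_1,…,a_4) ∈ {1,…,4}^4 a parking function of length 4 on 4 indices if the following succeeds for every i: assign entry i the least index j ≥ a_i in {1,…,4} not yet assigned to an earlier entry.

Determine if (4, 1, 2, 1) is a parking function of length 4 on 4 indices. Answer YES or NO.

Sorted: b = (1, 1, 2, 4).
  b_1=1 ≤ 1
  b_2=1 ≤ 2
  b_3=2 ≤ 3
  b_4=4 ≤ 4
All bounds hold ⇒ YES

YES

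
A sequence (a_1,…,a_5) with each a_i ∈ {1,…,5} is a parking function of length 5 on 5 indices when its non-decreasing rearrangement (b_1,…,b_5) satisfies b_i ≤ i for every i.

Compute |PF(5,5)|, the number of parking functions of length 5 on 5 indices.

Count = 1·6^4 = 1·1296 = 1296 [KW]
E.g. (1,1,5,2,3) → sorted (1,1,2,3,5): b_i ≤ i ∀i, a PF.

1296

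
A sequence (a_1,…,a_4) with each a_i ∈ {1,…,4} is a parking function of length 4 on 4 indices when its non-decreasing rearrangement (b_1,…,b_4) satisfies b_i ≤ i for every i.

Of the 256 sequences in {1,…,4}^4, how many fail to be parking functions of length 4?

Count = 1·5^3 = 1 · 125 = 125 [KW]
Example (1,4,3,4) → sorted (1,3,4,4): b_2=3>2, not a PF.
So 256 − 125 = 131 fail.

131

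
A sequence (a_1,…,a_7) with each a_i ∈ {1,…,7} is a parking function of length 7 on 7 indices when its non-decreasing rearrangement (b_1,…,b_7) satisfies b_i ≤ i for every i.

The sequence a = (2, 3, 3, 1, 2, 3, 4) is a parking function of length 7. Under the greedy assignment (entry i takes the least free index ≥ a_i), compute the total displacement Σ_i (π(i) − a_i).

Σπ = 28 ({1..7} each once); Σa = 2+3+3+1+2+3+4 = 18; disp = 28−18 = 10.

10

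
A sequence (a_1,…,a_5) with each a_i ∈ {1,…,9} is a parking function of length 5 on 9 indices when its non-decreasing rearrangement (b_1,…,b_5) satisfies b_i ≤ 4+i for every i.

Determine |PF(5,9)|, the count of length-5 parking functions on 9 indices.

Count = (9+1−5)·(9+1)^{5−1} = 5 · 10000 = 50000 (Pollak)
Example (5,4,1,6,6) → sorted (1,4,5,6,6): b_i ≤ 4+i ∀i, a PF.

50000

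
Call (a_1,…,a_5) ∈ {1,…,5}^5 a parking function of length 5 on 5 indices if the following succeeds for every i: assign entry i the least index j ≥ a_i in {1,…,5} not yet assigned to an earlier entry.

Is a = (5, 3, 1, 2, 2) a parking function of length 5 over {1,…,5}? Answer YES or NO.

Rearranged: b = (1, 2, 2, 3, 5).
  b_1=1 ≤ 1
  b_2=2 ≤ 2
  b_3=2 ≤ 3
  b_4=3 ≤ 4
  b_5=5 ≤ 5
All bounds hold ⇒ YES

YES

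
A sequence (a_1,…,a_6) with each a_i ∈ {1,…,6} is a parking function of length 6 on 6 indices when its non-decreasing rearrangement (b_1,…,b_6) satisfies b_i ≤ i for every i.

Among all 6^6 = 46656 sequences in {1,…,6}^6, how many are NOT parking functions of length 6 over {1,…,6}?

29849

#PF = (6+1−6)·(6+1)^{6−1} = 1×16807 = 16807
Check (6,6,3,6,6,1) → sorted (1,3,6,6,6,6): b_2=3>2, not a PF.
Total 46656; non-PF = 46656−16807 = 29849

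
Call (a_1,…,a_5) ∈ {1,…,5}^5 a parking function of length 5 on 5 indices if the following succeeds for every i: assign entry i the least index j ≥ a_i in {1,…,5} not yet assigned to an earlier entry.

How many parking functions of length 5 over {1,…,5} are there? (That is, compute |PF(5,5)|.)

1296

|PF| = (5+1−5)·(5+1)^{5−1} = 1·1296 = 1296 (Pollak)
Check (3,1,5,1,3) → sorted (1,1,3,3,5): b_i ≤ i ∀i, a PF.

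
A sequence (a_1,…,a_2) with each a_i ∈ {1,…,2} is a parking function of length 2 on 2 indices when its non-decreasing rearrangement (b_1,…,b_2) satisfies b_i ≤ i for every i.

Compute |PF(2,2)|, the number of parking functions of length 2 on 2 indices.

|PF(2,2)| = 1·3^1 = 1 · 3 = 3 (Konheim–Weiss)
E.g. (1,2) → sorted (1,2): b_i ≤ i ∀i, a PF.

3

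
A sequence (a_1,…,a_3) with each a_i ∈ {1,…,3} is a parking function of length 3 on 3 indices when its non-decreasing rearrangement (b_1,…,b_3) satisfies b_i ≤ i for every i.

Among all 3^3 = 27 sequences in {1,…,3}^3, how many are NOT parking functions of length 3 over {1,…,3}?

#PF = (3−3+1)·(3+1)^(3−1) = 1 · 16 = 16 (Konheim–Weiss)
One tuple (2,3,2) → sorted (2,2,3): b_1=2>1, not a PF.
3^3 − 16 = 27 − 16 = 11

11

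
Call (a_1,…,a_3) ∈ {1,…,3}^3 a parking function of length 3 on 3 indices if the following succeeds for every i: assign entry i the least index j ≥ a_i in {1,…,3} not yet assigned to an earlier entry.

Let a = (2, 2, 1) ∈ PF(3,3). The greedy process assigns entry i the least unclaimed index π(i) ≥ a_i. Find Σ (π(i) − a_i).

Σπ(i) = 1+…+3 = 6; Σa = 2+2+1 = 5; disp = 6−5 = 1.

1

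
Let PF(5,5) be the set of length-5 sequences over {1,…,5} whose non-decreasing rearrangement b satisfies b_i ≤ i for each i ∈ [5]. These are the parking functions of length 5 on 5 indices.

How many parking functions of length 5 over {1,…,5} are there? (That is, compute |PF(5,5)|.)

#PF = 1·6^4 = 1×1296 = 1296 [KW]
Check (1,3,1,4,3) → sorted (1,1,3,3,4): b_i ≤ i ∀i, a PF.

1296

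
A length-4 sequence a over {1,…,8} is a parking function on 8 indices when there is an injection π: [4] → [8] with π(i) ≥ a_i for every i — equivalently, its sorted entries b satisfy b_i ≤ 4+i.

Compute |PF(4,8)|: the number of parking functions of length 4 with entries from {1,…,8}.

3645

#PF = (9−4)·9^(4−1) = 5 · 729 = 3645
E.g. (5,3,6,6) → sorted (3,5,6,6): b_i ≤ 4+i ∀i, a PF.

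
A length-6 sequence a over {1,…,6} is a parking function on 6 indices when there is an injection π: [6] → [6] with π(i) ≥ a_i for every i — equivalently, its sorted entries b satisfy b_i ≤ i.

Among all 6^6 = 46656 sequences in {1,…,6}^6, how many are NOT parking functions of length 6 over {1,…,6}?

29849

Count = 1·7^5 = 1·16807 = 16807 (Pollak)
Check (5,5,4,1,2,6) → sorted (1,2,4,5,5,6): b_3=4>3, not a PF.
6^6 − 16807 = 46656 − 16807 = 29849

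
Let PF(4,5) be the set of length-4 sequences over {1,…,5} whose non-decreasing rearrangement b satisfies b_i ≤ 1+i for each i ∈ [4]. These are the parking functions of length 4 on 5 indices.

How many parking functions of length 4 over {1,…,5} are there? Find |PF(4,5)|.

|PF(4,5)| = (5−4+1)·(5+1)^(4−1) = 2·216 = 432 [KW]
Example (2,5,3,3) → sorted (2,3,3,5): b_i ≤ 1+i ∀i, a PF.

432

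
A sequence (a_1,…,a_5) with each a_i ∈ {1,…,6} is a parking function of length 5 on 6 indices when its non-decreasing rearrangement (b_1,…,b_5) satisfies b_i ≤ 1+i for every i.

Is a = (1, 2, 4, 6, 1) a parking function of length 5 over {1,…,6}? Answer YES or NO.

Rearranged: b = (1, 1, 2, 4, 6).
  b_1=1 ≤ 2
  b_2=1 ≤ 3
  b_3=2 ≤ 4
  b_4=4 ≤ 5
  b_5=6 ≤ 6
All bounds hold ⇒ YES

YES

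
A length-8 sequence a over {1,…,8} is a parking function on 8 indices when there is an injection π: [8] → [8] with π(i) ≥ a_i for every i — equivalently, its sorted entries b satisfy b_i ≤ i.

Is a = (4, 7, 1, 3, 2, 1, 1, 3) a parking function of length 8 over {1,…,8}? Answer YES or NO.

YES

Order a: b = (1, 1, 1, 2, 3, 3, 4, 7).
  b_1=1 ≤ 1
  b_2=1 ≤ 2
  b_3=1 ≤ 3
  b_4=2 ≤ 4
  b_5=3 ≤ 5
  b_6=3 ≤ 6
  b_7=4 ≤ 7
  b_8=7 ≤ 8
All bounds hold ⇒ YES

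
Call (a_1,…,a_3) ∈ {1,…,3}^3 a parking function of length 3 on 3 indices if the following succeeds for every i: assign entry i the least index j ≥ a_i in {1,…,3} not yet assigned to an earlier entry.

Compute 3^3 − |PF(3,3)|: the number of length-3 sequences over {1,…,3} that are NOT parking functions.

|PF| = (3−3+1)·(3+1)^(3−1) = 1×16 = 16 [KW]
One tuple (3,2,2) → sorted (2,2,3): b_1=2>1, not a PF.
So 27 − 16 = 11 fail.

11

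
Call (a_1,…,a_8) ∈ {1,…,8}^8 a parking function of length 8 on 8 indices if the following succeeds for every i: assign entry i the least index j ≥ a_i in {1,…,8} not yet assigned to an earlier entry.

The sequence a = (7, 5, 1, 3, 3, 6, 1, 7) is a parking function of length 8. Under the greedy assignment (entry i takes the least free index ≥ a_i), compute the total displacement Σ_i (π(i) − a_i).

3

Σπ(i) = 1+…+8 = 36; Σa = 7+5+1+3+3+6+1+7 = 33; disp = 36−33 = 3.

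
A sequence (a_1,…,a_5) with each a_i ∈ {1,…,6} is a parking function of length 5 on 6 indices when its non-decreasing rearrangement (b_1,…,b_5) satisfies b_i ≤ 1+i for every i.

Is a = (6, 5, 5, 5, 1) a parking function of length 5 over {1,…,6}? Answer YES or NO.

Order a: b = (1, 5, 5, 5, 6).
  b_1=1 ≤ 2
  b_2=5 > 3
  fails at i=2 ⇒ NO

NO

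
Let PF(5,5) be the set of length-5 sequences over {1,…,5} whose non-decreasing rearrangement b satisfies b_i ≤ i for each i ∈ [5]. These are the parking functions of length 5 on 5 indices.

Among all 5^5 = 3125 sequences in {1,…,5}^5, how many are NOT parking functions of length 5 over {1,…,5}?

1829

|PF| = (5−5+1)·(5+1)^(5−1) = 1·1296 = 1296 [KW]
Check (4,5,5,5,3) → sorted (3,4,5,5,5): b_1=3>1, not a PF.
So 3125 − 1296 = 1829 fail.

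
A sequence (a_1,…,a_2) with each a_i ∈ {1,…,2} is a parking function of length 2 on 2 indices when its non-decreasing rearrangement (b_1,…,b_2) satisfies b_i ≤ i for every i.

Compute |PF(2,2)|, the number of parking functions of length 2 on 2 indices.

Count = (2+1−2)·(2+1)^{2−1} = 1 · 3 = 3 (Konheim–Weiss)
Check (2,1) → sorted (1,2): b_i ≤ i ∀i, a PF.

3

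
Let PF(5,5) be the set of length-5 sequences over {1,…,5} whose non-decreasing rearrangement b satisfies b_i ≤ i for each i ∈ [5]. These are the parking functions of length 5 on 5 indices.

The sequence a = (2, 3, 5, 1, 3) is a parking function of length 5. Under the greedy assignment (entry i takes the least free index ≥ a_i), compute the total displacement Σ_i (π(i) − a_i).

Σπ = 15 ({1..5} each once); Σa = 2+3+5+1+3 = 14; disp = 15−14 = 1.

1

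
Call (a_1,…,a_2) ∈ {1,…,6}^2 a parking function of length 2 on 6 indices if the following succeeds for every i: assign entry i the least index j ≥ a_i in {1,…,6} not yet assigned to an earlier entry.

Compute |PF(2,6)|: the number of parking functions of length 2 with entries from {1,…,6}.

|PF(2,6)| = 5·7^1 = 5×7 = 35 (Pollak)
Check (1,3) → sorted (1,3): b_i ≤ 4+i ∀i, a PF.

35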